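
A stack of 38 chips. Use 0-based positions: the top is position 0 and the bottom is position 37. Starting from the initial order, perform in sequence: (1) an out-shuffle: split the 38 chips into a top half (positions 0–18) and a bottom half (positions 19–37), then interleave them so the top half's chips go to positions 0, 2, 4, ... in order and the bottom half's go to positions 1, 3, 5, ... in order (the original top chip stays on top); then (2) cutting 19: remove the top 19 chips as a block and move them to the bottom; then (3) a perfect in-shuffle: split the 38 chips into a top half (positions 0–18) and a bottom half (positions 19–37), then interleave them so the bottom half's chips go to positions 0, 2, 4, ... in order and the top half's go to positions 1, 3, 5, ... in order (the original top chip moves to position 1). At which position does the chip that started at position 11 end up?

7

Track the chip from position 11 forward through each operation:
  after op 1 (out-shuffle): 11 → 22
  after op 2 (cut 19): 22 → 3
  after op 3 (in-shuffle): 3 → 7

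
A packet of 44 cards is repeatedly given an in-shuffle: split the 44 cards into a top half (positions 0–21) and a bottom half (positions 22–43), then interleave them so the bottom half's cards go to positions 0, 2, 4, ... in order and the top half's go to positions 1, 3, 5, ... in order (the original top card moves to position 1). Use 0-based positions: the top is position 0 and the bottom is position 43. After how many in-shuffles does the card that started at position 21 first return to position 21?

Follow position 21 under repeated in-shuffles:
21 → 43 → 42 → 40 → 36 → 28 → 12 → 25 → 6 → 13 → 27 → 10 → 21
It first returns after 12 in-shuffles.

12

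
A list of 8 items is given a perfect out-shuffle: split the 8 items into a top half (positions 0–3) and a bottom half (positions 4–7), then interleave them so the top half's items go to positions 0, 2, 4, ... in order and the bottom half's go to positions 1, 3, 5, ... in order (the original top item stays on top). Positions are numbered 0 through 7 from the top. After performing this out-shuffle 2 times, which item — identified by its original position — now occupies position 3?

Work backwards from position 3, undoing one out-shuffle at a time:
3 ← 5 ← 6
So the item now at position 3 started at position 6.

6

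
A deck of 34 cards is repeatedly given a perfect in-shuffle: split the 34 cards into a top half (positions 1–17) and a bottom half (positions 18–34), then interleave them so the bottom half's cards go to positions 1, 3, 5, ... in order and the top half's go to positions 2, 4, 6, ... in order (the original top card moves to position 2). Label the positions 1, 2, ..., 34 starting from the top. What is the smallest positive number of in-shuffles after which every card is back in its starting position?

12

The in-shuffle permutes the 34 positions with cycle lengths [3, 3, 4, 12, 12].
Every card is home exactly when every cycle has completed a whole number of laps, i.e. after lcm(3, 4, 12) = 12 in-shuffles.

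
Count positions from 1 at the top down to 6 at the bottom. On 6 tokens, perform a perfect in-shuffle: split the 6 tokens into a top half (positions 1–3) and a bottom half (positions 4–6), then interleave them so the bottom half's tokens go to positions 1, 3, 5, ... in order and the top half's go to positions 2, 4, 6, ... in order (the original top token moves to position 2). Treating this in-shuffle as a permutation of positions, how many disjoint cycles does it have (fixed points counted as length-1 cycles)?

2

Trace each unvisited position around until it returns:
(1 2 4) (3 6 5)
2 cycles in total.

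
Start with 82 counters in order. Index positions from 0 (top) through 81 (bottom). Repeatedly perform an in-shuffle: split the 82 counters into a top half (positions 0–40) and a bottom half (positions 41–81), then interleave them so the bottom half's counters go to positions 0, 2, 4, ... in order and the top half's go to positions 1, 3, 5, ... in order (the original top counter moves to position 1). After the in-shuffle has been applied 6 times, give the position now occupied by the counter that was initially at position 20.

15

Track the counter's position through each in-shuffle:
20 → 41 → 0 → 1 → 3 → 7 → 15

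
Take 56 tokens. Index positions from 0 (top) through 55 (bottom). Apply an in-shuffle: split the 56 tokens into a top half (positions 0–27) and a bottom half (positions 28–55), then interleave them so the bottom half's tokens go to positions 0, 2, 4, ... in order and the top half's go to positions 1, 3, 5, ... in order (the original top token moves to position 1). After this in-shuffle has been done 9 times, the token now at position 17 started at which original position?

Work backwards from position 17, undoing one in-shuffle at a time:
17 ← 8 ← 32 ← 44 ← 50 ← 53 ← 26 ← 41 ← 20 ← 38
So the token now at position 17 started at position 38.

38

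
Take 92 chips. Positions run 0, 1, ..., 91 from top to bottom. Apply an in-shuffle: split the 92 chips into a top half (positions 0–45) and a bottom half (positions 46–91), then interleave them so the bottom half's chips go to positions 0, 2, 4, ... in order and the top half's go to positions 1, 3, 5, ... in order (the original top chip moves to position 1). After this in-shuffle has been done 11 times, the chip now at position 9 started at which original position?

4

Work backwards from position 9, undoing one in-shuffle at a time:
9 ← 4 ← 48 ← 70 ← 81 ← 40 ← 66 ← 79 ← 39 ← 19 ← 9 ← 4
So the chip now at position 9 started at position 4.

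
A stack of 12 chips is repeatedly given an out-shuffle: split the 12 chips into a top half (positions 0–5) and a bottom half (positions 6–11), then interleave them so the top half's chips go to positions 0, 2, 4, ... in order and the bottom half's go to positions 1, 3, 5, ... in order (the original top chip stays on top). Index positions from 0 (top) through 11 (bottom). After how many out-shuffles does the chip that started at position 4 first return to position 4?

10

Follow position 4 under repeated out-shuffles:
4 → 8 → 5 → 10 → 9 → 7 → 3 → 6 → 1 → 2 → 4
It first returns after 10 out-shuffles.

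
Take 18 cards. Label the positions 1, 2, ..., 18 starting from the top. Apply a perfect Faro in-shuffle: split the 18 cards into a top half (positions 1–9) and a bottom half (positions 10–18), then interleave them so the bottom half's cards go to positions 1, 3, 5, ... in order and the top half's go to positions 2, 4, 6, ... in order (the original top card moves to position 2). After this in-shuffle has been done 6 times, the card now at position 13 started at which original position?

Work backwards from position 13, undoing one in-shuffle at a time:
13 ← 16 ← 8 ← 4 ← 2 ← 1 ← 10
So the card now at position 13 started at position 10.

10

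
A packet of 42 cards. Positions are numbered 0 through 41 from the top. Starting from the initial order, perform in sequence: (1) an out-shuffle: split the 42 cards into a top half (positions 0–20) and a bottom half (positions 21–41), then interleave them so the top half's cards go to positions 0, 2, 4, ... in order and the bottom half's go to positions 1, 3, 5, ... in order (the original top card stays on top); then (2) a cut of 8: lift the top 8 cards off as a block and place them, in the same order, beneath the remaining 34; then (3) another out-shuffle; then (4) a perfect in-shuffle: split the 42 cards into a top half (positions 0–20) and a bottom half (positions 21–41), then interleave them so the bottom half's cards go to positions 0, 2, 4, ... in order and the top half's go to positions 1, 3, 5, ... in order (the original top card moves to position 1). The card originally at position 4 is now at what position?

1

Track the card from position 4 forward through each operation:
  after op 1 (out-shuffle): 4 → 8
  after op 2 (cut 8): 8 → 0
  after op 3 (out-shuffle): 0 → 0
  after op 4 (in-shuffle): 0 → 1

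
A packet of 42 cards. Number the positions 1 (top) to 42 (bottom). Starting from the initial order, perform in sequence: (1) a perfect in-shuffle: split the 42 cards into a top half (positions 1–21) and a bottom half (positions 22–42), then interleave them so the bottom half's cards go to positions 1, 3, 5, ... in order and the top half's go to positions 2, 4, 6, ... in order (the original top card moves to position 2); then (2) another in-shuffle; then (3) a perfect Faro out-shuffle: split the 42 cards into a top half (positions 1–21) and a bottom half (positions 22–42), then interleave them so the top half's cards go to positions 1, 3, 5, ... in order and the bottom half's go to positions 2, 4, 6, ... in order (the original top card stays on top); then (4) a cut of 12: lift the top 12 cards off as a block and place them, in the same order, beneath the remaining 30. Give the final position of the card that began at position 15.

21

Track the card from position 15 forward through each operation:
  after op 1 (in-shuffle): 15 → 30
  after op 2 (in-shuffle): 30 → 17
  after op 3 (out-shuffle): 17 → 33
  after op 4 (cut 12): 33 → 21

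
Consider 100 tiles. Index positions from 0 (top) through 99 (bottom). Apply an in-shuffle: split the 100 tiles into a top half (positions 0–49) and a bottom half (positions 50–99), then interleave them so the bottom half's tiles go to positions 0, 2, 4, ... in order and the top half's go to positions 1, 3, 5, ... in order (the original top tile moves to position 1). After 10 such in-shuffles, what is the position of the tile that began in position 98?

Track the tile's position through each in-shuffle:
98 → 96 → 92 → 84 → 68 → 36 → 73 → 46 → 93 → 86 → 72

72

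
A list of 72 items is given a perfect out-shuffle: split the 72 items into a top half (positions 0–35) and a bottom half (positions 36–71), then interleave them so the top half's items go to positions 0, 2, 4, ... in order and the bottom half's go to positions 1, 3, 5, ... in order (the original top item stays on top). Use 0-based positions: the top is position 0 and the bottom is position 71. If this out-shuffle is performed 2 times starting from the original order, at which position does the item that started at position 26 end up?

33

Track the item's position through each out-shuffle:
26 → 52 → 33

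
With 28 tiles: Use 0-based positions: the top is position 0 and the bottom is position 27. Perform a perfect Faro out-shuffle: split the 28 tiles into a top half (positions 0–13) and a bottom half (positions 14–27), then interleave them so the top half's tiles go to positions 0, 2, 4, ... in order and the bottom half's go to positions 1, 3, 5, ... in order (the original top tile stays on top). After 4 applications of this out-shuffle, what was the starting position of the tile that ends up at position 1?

22

Work backwards from position 1, undoing one out-shuffle at a time:
1 ← 14 ← 7 ← 17 ← 22
So the tile now at position 1 started at position 22.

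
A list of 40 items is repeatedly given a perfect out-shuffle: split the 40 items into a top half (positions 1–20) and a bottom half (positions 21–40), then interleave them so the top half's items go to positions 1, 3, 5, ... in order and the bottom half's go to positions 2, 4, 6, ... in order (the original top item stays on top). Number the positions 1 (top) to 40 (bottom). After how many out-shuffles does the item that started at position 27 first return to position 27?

Follow position 27 under repeated out-shuffles:
27 → 14 → 27
It first returns after 2 out-shuffles.

2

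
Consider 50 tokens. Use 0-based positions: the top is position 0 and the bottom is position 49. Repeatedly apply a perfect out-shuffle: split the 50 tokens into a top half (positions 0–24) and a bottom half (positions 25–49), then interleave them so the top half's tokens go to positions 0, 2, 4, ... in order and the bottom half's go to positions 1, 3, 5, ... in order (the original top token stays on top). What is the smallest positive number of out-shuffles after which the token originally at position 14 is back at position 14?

Follow position 14 under repeated out-shuffles:
14 → 28 → 7 → 14
It first returns after 3 out-shuffles.

3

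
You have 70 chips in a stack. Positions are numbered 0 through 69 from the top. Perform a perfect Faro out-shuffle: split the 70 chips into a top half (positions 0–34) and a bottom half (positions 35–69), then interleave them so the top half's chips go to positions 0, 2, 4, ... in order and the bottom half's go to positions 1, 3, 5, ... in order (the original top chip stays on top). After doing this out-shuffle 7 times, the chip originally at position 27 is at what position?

6

Track the chip's position through each out-shuffle:
27 → 54 → 39 → 9 → 18 → 36 → 3 → 6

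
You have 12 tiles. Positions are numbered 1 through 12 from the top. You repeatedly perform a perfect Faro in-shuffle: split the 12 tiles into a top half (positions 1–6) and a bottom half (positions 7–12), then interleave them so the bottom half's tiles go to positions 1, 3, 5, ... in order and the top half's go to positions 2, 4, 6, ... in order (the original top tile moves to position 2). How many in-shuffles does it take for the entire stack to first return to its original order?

The in-shuffle permutes the 12 positions with cycle lengths [12].
Every tile is home exactly when every cycle has completed a whole number of laps, i.e. after lcm(12) = 12 in-shuffles.

12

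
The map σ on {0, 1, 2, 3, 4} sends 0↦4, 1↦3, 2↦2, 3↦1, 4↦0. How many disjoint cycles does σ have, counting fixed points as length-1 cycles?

3

Cycle decomposition: (0 4) (1 3) (2).
3 cycles.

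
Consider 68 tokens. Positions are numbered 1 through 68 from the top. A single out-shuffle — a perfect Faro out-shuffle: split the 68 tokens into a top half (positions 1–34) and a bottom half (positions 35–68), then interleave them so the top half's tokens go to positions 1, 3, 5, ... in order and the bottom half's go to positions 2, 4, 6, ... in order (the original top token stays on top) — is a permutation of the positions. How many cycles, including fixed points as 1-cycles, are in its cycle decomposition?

3

Trace each unvisited position around until it returns:
(1) (2 3 5 9 17 33 ... len 66) (68)
3 cycles in total.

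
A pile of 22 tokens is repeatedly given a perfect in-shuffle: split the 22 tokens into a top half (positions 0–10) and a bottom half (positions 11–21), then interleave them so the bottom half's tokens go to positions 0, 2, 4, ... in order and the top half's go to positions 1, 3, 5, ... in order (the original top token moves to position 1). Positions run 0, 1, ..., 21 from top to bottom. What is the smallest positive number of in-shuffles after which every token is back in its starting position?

11

The in-shuffle permutes the 22 positions with cycle lengths [11, 11].
Every token is home exactly when every cycle has completed a whole number of laps, i.e. after lcm(11) = 11 in-shuffles.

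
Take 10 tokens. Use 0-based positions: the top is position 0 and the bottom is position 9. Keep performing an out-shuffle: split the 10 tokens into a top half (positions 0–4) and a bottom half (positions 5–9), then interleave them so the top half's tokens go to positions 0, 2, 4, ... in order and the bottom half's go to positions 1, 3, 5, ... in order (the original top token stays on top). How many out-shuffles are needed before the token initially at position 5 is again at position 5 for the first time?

6

Follow position 5 under repeated out-shuffles:
5 → 1 → 2 → 4 → 8 → 7 → 5
It first returns after 6 out-shuffles.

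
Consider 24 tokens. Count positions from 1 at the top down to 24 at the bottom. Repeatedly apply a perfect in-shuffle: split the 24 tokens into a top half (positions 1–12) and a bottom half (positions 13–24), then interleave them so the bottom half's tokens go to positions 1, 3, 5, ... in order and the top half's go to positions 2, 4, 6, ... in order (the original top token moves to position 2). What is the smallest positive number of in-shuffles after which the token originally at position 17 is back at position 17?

20

Follow position 17 under repeated in-shuffles:
17 → 9 → 18 → 11 → 22 → 19 → 13 → 1 → 2 → 4 → 8 → 16 → 7 → 14 → 3 → 6 → 12 → 24 → 23 → 21 → 17
It first returns after 20 in-shuffles.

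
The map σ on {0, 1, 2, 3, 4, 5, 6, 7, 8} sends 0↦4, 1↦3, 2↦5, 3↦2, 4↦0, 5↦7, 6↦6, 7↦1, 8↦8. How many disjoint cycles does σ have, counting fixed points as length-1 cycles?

Cycle decomposition: (0 4) (1 3 2 5 7) (6) (8).
4 cycles.

4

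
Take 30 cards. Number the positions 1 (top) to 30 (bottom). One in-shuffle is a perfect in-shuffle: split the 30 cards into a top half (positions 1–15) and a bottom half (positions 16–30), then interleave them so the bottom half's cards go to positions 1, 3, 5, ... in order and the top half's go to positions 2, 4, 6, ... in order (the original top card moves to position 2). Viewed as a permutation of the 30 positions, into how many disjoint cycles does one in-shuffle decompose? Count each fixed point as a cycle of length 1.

6

Trace each unvisited position around until it returns:
(1 2 4 8 16) (3 6 12 24 17) (5 10 20 9 18) (7 14 28 25 19) (11 22 13 26 21) (15 30 29 27 23)
6 cycles in total.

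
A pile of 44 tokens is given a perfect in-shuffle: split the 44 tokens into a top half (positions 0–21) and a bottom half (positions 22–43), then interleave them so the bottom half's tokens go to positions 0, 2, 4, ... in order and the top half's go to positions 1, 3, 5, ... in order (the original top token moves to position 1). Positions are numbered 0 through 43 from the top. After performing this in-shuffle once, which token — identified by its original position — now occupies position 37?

18

Work backwards from position 37, undoing one in-shuffle at a time:
37 ← 18
So the token now at position 37 started at position 18.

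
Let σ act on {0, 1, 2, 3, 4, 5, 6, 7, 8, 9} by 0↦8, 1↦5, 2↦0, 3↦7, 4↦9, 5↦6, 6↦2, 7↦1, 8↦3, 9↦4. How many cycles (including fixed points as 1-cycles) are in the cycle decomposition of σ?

2

Cycle decomposition: (0 8 3 7 1 5 6 2) (4 9).
2 cycles.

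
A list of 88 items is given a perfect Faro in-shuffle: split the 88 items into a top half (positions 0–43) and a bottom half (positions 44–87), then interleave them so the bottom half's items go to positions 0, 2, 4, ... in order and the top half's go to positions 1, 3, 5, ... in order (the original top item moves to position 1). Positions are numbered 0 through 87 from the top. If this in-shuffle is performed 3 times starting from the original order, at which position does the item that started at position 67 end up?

Track the item's position through each in-shuffle:
67 → 46 → 4 → 9

9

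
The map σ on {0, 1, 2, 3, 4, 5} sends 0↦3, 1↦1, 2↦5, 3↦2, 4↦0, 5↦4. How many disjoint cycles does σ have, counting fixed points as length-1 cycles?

Cycle decomposition: (0 3 2 5 4) (1).
2 cycles.

2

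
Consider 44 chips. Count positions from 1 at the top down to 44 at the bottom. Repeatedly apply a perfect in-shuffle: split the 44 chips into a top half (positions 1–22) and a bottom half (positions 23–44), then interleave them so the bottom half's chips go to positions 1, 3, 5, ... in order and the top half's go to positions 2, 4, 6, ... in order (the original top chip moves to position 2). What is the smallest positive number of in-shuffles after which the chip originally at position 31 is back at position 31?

Follow position 31 under repeated in-shuffles:
31 → 17 → 34 → 23 → 1 → 2 → 4 → 8 → 16 → 32 → 19 → 38 → 31
It first returns after 12 in-shuffles.

12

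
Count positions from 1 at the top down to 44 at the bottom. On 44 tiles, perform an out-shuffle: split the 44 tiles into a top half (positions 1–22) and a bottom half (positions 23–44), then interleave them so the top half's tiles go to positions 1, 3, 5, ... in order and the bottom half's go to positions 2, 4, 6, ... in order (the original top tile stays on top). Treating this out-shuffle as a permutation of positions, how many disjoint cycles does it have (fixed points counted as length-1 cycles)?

Trace each unvisited position around until it returns:
(1) (2 3 5 9 17 33 ... len 14) (4 7 13 25 6 11 ... len 14) (8 15 29 14 27 10 ... len 14) (44)
5 cycles in total.

5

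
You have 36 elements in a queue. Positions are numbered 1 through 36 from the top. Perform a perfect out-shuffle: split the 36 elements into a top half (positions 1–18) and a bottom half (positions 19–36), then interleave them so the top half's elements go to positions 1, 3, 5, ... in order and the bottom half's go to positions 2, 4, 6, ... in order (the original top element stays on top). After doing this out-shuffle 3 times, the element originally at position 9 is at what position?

Track the element's position through each out-shuffle:
9 → 17 → 33 → 30

30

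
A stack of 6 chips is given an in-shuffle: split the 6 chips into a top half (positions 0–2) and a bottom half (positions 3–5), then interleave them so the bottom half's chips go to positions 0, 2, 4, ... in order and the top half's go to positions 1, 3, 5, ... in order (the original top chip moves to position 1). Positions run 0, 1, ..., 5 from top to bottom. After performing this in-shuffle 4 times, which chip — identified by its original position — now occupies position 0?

3

Work backwards from position 0, undoing one in-shuffle at a time:
0 ← 3 ← 1 ← 0 ← 3
So the chip now at position 0 started at position 3.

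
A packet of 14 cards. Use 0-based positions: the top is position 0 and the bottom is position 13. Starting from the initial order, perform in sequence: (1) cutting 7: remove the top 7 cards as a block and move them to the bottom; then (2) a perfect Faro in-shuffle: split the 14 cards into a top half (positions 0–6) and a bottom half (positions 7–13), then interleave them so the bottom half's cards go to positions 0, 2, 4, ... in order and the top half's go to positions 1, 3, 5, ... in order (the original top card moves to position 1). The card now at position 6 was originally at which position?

3

Undo the operations in reverse order, starting from position 6:
  undo op 2 (in-shuffle, from bottom half): 6 ← 10
  undo op 1 (cut 7): 10 ← 3
So the card at position 6 came from original position 3.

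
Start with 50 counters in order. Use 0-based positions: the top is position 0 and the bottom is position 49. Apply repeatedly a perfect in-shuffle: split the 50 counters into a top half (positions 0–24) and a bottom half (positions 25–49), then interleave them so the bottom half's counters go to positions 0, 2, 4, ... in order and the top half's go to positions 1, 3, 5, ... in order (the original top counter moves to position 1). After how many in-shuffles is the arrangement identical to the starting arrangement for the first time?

The in-shuffle permutes the 50 positions with cycle lengths [2, 8, 8, 8, 8, 8, 8].
Every counter is home exactly when every cycle has completed a whole number of laps, i.e. after lcm(2, 8) = 8 in-shuffles.

8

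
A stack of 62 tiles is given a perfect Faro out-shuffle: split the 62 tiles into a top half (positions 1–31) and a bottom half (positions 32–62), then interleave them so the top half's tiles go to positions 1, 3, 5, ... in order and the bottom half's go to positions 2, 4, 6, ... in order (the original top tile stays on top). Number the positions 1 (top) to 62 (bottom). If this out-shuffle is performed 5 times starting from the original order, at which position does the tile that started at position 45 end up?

Track the tile's position through each out-shuffle:
45 → 28 → 55 → 48 → 34 → 6

6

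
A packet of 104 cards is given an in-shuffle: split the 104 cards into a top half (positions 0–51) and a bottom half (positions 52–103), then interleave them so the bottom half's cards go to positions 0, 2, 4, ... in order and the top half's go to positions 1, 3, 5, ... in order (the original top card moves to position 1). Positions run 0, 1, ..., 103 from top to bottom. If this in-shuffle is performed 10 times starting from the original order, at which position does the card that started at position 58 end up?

40

Track the card's position through each in-shuffle:
58 → 12 → 25 → 51 → 103 → 102 → 100 → 96 → 88 → 72 → 40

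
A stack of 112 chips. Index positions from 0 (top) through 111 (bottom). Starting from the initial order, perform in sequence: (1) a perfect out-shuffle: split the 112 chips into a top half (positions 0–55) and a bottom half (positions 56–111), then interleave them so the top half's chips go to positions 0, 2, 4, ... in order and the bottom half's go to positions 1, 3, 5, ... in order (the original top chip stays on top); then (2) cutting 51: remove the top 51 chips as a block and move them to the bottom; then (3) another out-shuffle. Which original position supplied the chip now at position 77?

72

Undo the operations in reverse order, starting from position 77:
  undo op 3 (out-shuffle, from bottom half): 77 ← 94
  undo op 2 (cut 51): 94 ← 33
  undo op 1 (out-shuffle, from bottom half): 33 ← 72
So the chip at position 77 came from original position 72.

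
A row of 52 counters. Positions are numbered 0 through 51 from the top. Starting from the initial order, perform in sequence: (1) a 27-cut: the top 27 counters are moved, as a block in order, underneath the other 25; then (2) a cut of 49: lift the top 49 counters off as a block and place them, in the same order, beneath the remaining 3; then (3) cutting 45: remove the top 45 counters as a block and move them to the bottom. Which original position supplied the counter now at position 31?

Undo the operations in reverse order, starting from position 31:
  undo op 3 (cut 45): 31 ← 24
  undo op 2 (cut 49): 24 ← 21
  undo op 1 (cut 27): 21 ← 48
So the counter at position 31 came from original position 48.

48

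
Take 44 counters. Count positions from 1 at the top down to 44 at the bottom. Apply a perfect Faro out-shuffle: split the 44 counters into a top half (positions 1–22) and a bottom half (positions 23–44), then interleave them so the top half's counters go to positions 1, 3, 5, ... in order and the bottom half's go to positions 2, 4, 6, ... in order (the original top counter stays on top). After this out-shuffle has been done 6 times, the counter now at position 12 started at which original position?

22

Work backwards from position 12, undoing one out-shuffle at a time:
12 ← 28 ← 36 ← 40 ← 42 ← 43 ← 22
So the counter now at position 12 started at position 22.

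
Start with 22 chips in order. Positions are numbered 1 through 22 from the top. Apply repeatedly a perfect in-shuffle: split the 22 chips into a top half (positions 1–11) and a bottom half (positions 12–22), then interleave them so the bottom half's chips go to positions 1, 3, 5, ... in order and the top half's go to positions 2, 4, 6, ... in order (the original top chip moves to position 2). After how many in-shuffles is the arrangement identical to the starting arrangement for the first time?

11

The in-shuffle permutes the 22 positions with cycle lengths [11, 11].
Every chip is home exactly when every cycle has completed a whole number of laps, i.e. after lcm(11) = 11 in-shuffles.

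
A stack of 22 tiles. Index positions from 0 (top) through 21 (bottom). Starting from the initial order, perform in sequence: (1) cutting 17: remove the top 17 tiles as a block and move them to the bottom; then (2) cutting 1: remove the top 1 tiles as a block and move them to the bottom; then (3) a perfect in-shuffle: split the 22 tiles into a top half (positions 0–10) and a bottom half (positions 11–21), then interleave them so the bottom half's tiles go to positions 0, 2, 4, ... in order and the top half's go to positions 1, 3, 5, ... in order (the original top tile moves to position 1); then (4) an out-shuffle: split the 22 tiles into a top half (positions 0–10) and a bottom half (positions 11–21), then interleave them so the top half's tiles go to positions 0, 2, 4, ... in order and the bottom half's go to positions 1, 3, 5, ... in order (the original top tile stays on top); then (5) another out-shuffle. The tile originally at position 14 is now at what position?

14

Track the tile from position 14 forward through each operation:
  after op 1 (cut 17): 14 → 19
  after op 2 (cut 1): 19 → 18
  after op 3 (in-shuffle): 18 → 14
  after op 4 (out-shuffle): 14 → 7
  after op 5 (out-shuffle): 7 → 14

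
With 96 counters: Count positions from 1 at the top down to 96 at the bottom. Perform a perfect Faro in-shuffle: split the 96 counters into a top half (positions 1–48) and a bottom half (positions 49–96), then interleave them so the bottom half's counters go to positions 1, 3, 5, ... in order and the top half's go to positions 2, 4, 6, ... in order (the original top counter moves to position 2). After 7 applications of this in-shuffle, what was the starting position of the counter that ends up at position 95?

Work backwards from position 95, undoing one in-shuffle at a time:
95 ← 96 ← 48 ← 24 ← 12 ← 6 ← 3 ← 50
So the counter now at position 95 started at position 50.

50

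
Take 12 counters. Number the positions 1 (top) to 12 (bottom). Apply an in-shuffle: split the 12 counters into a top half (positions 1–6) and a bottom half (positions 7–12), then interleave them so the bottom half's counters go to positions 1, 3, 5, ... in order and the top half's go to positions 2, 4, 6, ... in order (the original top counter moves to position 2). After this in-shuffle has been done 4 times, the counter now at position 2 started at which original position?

Work backwards from position 2, undoing one in-shuffle at a time:
2 ← 1 ← 7 ← 10 ← 5
So the counter now at position 2 started at position 5.

5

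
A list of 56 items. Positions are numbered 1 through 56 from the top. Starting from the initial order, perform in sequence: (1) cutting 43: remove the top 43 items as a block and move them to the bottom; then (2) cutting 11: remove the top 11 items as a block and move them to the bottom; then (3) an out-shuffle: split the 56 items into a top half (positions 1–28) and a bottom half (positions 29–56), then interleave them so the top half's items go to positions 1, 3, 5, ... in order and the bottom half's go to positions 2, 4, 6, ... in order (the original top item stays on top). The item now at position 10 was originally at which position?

Undo the operations in reverse order, starting from position 10:
  undo op 3 (out-shuffle, from bottom half): 10 ← 33
  undo op 2 (cut 11): 33 ← 44
  undo op 1 (cut 43): 44 ← 31
So the item at position 10 came from original position 31.

31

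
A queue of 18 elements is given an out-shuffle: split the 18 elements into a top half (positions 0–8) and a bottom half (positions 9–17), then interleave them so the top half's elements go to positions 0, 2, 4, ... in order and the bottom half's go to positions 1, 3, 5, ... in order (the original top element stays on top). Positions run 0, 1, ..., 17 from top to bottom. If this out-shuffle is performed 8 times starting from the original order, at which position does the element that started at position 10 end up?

Track the element's position through each out-shuffle:
10 → 3 → 6 → 12 → 7 → 14 → 11 → 5 → 10

10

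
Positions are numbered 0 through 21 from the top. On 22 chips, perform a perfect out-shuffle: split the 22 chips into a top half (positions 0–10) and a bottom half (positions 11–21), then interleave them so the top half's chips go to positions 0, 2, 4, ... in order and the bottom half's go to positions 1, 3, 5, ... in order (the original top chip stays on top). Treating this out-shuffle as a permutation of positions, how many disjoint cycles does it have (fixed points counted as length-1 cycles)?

7

Trace each unvisited position around until it returns:
(0) (1 2 4 8 16 11) (3 6 12) (5 10 20 19 17 13) (7 14) (9 18 15) (21)
7 cycles in total.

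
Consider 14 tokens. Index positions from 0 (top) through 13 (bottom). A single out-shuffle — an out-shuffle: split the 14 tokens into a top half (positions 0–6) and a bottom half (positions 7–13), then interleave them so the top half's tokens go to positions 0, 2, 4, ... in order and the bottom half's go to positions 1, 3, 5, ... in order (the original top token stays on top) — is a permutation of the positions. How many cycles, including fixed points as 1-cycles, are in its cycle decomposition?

3

Trace each unvisited position around until it returns:
(0) (1 2 4 8 3 6 ... len 12) (13)
3 cycles in total.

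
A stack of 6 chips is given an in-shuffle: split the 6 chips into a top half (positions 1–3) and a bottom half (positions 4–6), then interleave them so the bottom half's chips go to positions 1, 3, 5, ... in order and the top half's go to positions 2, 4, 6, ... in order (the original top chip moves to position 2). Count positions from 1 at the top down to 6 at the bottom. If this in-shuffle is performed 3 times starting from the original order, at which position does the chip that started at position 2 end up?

2

Track the chip's position through each in-shuffle:
2 → 4 → 1 → 2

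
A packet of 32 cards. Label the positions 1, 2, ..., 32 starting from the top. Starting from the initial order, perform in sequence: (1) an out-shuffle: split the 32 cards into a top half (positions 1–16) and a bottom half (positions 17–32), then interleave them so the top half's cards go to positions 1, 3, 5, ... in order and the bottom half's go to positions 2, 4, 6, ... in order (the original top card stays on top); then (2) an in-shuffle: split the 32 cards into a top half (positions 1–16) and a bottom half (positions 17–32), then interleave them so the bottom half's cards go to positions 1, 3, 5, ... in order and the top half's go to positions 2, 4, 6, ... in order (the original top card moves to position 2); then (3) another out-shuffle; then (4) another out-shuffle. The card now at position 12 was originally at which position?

31

Undo the operations in reverse order, starting from position 12:
  undo op 4 (out-shuffle, from bottom half): 12 ← 22
  undo op 3 (out-shuffle, from bottom half): 22 ← 27
  undo op 2 (in-shuffle, from bottom half): 27 ← 30
  undo op 1 (out-shuffle, from bottom half): 30 ← 31
So the card at position 12 came from original position 31.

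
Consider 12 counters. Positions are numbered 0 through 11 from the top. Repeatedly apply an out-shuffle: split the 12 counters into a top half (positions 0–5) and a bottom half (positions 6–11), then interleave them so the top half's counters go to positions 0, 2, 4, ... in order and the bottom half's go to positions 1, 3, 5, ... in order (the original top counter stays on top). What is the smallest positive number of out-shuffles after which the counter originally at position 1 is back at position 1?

Follow position 1 under repeated out-shuffles:
1 → 2 → 4 → 8 → 5 → 10 → 9 → 7 → 3 → 6 → 1
It first returns after 10 out-shuffles.

10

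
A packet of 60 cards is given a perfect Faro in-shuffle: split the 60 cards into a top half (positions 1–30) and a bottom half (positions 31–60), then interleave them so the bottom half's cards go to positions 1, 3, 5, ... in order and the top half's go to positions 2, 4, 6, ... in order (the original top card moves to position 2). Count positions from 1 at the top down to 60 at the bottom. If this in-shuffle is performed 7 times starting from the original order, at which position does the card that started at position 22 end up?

Track the card's position through each in-shuffle:
22 → 44 → 27 → 54 → 47 → 33 → 5 → 10

10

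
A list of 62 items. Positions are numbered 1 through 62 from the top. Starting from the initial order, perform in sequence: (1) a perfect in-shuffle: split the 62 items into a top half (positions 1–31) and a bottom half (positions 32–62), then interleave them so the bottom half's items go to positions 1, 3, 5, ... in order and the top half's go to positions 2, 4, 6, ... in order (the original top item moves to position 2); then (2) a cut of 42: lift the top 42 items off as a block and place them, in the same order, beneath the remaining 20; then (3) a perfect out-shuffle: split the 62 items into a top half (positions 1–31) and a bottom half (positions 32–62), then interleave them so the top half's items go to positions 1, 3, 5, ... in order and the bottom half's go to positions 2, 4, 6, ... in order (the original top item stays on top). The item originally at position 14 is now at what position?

Track the item from position 14 forward through each operation:
  after op 1 (in-shuffle): 14 → 28
  after op 2 (cut 42): 28 → 48
  after op 3 (out-shuffle): 48 → 34

34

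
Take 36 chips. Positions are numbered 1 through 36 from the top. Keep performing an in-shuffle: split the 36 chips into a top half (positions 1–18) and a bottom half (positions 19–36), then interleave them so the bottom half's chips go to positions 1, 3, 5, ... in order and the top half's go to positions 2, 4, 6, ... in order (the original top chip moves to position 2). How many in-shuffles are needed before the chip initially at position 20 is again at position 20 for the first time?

Follow position 20 under repeated in-shuffles:
20 → 3 → 6 → 12 → 24 → 11 → 22 → 7 → ... → 20 (length 36)
It first returns after 36 in-shuffles.

36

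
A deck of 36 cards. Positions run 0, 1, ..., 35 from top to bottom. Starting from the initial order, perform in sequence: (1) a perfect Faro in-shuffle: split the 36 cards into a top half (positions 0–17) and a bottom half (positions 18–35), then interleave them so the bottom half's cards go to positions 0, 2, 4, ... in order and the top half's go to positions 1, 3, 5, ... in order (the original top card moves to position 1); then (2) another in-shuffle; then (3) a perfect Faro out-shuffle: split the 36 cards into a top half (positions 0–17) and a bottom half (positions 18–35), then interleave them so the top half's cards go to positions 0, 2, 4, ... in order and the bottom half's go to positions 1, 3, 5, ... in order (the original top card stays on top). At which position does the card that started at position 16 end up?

Track the card from position 16 forward through each operation:
  after op 1 (in-shuffle): 16 → 33
  after op 2 (in-shuffle): 33 → 30
  after op 3 (out-shuffle): 30 → 25

25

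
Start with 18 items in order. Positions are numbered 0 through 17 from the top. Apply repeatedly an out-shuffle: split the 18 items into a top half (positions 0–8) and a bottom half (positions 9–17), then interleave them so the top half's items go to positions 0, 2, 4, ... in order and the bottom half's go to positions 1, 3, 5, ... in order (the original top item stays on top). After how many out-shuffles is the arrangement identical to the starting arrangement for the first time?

8

The out-shuffle permutes the 18 positions with cycle lengths [1, 1, 8, 8].
Every item is home exactly when every cycle has completed a whole number of laps, i.e. after lcm(1, 8) = 8 out-shuffles.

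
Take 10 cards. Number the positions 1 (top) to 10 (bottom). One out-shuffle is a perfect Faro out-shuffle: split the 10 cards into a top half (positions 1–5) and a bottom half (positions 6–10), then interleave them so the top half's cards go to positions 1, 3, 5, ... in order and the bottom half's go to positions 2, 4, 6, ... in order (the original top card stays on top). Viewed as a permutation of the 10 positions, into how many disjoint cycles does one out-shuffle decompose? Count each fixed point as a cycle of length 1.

Trace each unvisited position around until it returns:
(1) (2 3 5 9 8 6) (4 7) (10)
4 cycles in total.

4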